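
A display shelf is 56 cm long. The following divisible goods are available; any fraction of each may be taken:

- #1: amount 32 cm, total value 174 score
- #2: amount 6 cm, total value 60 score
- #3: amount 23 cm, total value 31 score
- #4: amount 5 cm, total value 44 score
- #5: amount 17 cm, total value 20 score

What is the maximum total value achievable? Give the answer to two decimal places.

295.52

Take in order of value per unit:
- #2 (60/6 per unit): all 6 → value 60, running total 60.00
- #4 (44/5 per unit): all 5 → value 44, running total 104.00
- #1 (174/32 per unit): all 32 → value 174, running total 278.00
- #3 (31/23 per unit): 13 of 23 → value 13×31/23 = 17.5217, running total 295.52
Total 295.52.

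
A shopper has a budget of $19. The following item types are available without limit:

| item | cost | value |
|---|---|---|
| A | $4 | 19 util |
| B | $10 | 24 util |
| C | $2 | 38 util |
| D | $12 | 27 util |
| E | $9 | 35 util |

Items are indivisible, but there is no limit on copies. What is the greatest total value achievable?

Best value-per-unit is C at 38/2, and filling with it alone uses cost 9×2=18. No mix of the others beats 9×38 = 342.

342 util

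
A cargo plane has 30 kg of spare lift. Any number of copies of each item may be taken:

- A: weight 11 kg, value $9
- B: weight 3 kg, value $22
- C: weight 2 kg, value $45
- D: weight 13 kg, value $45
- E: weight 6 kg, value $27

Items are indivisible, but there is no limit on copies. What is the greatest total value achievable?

Best value-per-unit is C at 45/2, and filling with it alone uses weight 15×2=30. No mix of the others beats 15×45 = 675.

$675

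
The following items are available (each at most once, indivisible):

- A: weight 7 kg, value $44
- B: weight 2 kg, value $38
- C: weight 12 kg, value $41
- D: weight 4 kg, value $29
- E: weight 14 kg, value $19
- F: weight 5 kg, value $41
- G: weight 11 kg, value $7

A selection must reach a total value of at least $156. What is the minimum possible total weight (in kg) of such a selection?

26

Subsets with value ≥ 156, sorted by total weight:
- A+B+C+F: weight 26, value 164
- A+B+D+F+G: weight 29, value 159
- A+B+C+D+F: weight 30, value 193
Minimum weight: 26 kg.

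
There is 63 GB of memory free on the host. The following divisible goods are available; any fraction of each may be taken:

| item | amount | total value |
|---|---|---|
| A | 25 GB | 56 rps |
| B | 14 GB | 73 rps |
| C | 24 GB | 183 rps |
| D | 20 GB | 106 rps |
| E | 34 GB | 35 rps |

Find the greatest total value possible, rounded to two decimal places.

373.20

Take in order of value per unit:
- C (183/24 per unit): all 24 → value 183, running total 183.00
- D (106/20 per unit): all 20 → value 106, running total 289.00
- B (73/14 per unit): all 14 → value 73, running total 362.00
- A (56/25 per unit): 5 of 25 → value 5×56/25 = 11.2000, running total 373.20
Total 373.20.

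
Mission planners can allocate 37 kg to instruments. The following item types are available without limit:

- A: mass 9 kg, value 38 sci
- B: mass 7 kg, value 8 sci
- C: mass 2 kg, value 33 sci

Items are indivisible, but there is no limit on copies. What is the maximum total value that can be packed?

594 sci

Best value-per-unit is C at 33/2, and filling with it alone uses mass 18×2=36. No mix of the others beats 18×33 = 594.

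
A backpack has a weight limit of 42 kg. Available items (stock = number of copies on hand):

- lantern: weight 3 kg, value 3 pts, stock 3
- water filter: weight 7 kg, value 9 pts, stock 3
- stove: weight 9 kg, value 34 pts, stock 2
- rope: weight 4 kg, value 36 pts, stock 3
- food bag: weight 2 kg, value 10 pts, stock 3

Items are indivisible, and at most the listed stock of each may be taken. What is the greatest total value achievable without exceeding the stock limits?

212 pts

Top feasible selections:
- 2×lantern + 2×stove + 3×rope + 3×food bag: weight 42, value 212
- 1×lantern + 2×stove + 3×rope + 3×food bag: weight 39, value 209
Best: 212 pts.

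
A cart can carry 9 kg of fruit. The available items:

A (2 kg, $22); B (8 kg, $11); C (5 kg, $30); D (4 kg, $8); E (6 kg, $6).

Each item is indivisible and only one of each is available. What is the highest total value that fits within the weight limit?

Check high-value combinations within 9 kg:
- A+C: weight 2+5=7, value 22+30=52
- C+D: weight 5+4=9, value 30+8=38
- C: weight 5, value 30
- A+D: weight 2+4=6, value 22+8=30
Best: $52.

$52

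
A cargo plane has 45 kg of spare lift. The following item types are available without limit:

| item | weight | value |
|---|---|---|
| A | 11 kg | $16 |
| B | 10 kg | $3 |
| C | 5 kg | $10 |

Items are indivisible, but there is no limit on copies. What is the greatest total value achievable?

Best value-per-unit is C at 10/5, and filling with it alone uses weight 9×5=45. No mix of the others beats 9×10 = 90.

$90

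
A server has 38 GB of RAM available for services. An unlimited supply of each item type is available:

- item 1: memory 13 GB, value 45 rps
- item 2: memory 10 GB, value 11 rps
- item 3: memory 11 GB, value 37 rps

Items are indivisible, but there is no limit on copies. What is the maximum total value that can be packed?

Best value-per-unit is item 1 at 45/13; filling with it alone gives 2×45 = 90.
Optimal mix: 2×item 1 + 1×item 3 → memory 37, value 127.

127 rps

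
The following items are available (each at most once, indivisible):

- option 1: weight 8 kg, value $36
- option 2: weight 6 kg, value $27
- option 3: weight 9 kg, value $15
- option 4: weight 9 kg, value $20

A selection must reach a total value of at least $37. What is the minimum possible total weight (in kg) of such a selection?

Subsets with value ≥ 37, sorted by total weight:
- option 1+option 2: weight 14, value 63
- option 2+option 4: weight 15, value 47
- option 2+option 3: weight 15, value 42
- option 1+option 4: weight 17, value 56
Minimum weight: 14 kg.

14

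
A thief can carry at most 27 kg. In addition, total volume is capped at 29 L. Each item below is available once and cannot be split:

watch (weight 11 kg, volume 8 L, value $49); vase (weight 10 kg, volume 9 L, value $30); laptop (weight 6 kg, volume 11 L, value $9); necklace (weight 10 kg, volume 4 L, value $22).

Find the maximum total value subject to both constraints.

Feasible sets respecting both limits:
- watch+vase+laptop: weight 27, volume 28, value 88
- watch+laptop+necklace: weight 27, volume 23, value 80
- watch+vase: weight 21, volume 17, value 79
- watch+necklace: weight 21, volume 12, value 71
Best: $88.

$88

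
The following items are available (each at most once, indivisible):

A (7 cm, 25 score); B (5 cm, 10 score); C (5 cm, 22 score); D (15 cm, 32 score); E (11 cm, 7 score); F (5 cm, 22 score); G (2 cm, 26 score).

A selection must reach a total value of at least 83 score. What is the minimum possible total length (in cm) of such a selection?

19

Subsets with value ≥ 83, sorted by total length:
- A+C+F+G: length 19, value 95
- A+B+C+G: length 19, value 83
Minimum length: 19 cm.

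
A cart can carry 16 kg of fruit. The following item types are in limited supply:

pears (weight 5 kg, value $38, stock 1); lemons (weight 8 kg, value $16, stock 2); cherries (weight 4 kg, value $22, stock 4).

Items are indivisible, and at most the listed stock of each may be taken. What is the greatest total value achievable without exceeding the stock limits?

Top feasible selections:
- 4×cherries: weight 16, value 88
- 1×pears + 2×cherries: weight 13, value 82
- 3×cherries: weight 12, value 66
- 1×pears + 1×cherries: weight 9, value 60
Best: $88.

$88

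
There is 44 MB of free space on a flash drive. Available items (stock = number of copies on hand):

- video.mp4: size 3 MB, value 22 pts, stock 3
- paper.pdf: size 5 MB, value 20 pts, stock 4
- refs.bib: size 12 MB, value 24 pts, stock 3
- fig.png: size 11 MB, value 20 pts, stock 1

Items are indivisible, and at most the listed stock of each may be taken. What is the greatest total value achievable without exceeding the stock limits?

Top feasible selections:
- 3×video.mp4 + 4×paper.pdf + 1×refs.bib: size 41, value 170
- 3×video.mp4 + 4×paper.pdf + 1×fig.png: size 40, value 166
- 3×video.mp4 + 2×paper.pdf + 2×refs.bib: size 43, value 154
Best: 170 pts.

170 pts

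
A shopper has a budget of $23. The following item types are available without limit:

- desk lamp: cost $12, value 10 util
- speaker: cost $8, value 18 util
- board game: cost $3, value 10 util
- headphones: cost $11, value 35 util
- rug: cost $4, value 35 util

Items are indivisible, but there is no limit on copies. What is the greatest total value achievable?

Best value-per-unit is rug at 35/4; filling with it alone gives 5×35 = 175.
Optimal mix: 1×board game + 5×rug → cost 23, value 185.

185 util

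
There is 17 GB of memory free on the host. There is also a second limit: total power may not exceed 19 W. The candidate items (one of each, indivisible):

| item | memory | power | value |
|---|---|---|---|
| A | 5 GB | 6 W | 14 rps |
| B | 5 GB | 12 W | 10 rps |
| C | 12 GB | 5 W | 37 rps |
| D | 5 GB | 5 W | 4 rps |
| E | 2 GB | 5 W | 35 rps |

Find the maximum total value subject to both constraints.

Feasible sets respecting both limits:
- C+E: memory 14, power 10, value 72
- A+D+E: memory 12, power 16, value 53
- A+C: memory 17, power 11, value 51
- A+E: memory 7, power 11, value 49
Best: 72 rps.

72 rps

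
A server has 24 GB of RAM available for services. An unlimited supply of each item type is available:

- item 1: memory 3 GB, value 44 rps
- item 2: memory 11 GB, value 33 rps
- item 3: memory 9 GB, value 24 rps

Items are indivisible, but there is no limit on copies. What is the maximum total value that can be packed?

Best value-per-unit is item 1 at 44/3, and filling with it alone uses memory 8×3=24. No mix of the others beats 8×44 = 352.

352 rps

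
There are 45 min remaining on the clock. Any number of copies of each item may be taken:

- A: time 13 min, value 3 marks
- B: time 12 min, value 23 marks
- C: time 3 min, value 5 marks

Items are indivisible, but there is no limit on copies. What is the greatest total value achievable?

84 marks

Best value-per-unit is B at 23/12; filling with it alone gives 3×23 = 69.
Optimal mix: 3×B + 3×C → time 45, value 84.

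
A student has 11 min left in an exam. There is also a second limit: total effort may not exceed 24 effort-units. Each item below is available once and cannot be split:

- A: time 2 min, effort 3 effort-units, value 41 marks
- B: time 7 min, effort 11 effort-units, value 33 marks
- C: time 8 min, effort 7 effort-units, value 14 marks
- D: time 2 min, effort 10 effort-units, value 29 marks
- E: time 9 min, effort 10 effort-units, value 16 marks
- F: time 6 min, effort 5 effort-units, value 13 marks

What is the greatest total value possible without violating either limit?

103 marks

Feasible sets respecting both limits:
- A+B+D: time 11, effort 24, value 103
- A+D+F: time 10, effort 18, value 83
- A+B: time 9, effort 14, value 74
- A+D: time 4, effort 13, value 70
Best: 103 marks.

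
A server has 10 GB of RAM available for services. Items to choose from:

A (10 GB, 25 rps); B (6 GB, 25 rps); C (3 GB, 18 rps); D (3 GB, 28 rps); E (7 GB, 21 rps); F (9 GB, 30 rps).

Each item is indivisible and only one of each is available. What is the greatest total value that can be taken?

Check high-value combinations within 10 GB:
- B+D: memory 6+3=9, value 25+28=53
- D+E: memory 3+7=10, value 28+21=49
- C+D: memory 3+3=6, value 18+28=46
- B+C: memory 6+3=9, value 25+18=43
Best: 53 rps.

53 rps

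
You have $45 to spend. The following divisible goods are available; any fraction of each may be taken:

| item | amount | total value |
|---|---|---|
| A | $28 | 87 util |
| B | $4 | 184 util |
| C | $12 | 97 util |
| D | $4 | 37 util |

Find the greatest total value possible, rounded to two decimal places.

395.68

Take in order of value per unit:
- B (184/4 per unit): all 4 → value 184, running total 184.00
- D (37/4 per unit): all 4 → value 37, running total 221.00
- C (97/12 per unit): all 12 → value 97, running total 318.00
- A (87/28 per unit): 25 of 28 → value 25×87/28 = 77.6786, running total 395.68
Total 395.68.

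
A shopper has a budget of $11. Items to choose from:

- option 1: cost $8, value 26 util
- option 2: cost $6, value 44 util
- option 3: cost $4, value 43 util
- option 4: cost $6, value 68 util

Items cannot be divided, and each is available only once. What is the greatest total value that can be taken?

111 util

Check high-value combinations within $11:
- option 3+option 4: cost 4+6=10, value 43+68=111
- option 2+option 3: cost 6+4=10, value 44+43=87
- option 4: cost 6, value 68
- option 2: cost 6, value 44
- option 3: cost 4, value 43
Best: 111 util.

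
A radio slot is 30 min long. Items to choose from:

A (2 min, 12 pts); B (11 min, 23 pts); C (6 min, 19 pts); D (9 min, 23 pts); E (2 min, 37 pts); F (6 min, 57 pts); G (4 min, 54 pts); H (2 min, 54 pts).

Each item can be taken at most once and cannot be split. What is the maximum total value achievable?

244 pts

Check high-value combinations within 30 min:
- C+D+E+F+G+H: duration 6+9+2+6+4+2=29, value 19+23+37+57+54+54=244
- A+D+E+F+G+H: duration 2+9+2+6+4+2=25, value 12+23+37+57+54+54=237
- A+B+E+F+G+H: duration 2+11+2+6+4+2=27, value 12+23+37+57+54+54=237
- A+C+E+F+G+H: duration 2+6+2+6+4+2=22, value 12+19+37+57+54+54=233
- D+E+F+G+H: duration 9+2+6+4+2=23, value 23+37+57+54+54=225
Best: 244 pts.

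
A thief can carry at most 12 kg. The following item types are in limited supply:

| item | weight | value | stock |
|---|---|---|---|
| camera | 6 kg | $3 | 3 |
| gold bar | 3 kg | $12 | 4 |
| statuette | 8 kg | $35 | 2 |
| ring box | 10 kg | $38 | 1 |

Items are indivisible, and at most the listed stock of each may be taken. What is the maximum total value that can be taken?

Best selections within weight 12 and stock limits:
- 4×gold bar: weight 12, value 48
- 1×gold bar + 1×statuette: weight 11, value 47
- 1×ring box: weight 10, value 38
Best: $48.

$48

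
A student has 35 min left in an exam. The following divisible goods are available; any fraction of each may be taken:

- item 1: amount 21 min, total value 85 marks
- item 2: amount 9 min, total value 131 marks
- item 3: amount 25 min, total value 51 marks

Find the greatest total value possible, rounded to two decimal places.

226.20

Take in order of value per unit:
- item 2 (131/9 per unit): all 9 → value 131, running total 131.00
- item 1 (85/21 per unit): all 21 → value 85, running total 216.00
- item 3 (51/25 per unit): 5 of 25 → value 5×51/25 = 10.2000, running total 226.20
Total 226.20.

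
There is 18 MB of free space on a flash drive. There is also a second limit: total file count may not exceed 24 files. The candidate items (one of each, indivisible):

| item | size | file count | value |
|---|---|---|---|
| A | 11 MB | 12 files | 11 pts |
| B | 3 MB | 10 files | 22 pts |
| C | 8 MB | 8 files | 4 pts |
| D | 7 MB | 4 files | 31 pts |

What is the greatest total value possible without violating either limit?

57 pts

Feasible sets respecting both limits:
- B+C+D: size 18, file count 22, value 57
- B+D: size 10, file count 14, value 53
- A+D: size 18, file count 16, value 42
- C+D: size 15, file count 12, value 35
Best: 57 pts.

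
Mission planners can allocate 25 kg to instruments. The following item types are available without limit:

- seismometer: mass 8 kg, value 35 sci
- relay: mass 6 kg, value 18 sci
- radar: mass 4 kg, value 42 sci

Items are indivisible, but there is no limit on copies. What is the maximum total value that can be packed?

Best value-per-unit is radar at 42/4, and filling with it alone uses mass 6×4=24. No mix of the others beats 6×42 = 252.

252 sci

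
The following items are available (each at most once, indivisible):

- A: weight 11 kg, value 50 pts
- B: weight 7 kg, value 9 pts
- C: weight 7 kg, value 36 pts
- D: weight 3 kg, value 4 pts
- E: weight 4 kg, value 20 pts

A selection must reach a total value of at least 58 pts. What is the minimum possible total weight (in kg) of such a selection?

Subsets with value ≥ 58, sorted by total weight:
- C+D+E: weight 14, value 60
- A+E: weight 15, value 70
Minimum weight: 14 kg.

14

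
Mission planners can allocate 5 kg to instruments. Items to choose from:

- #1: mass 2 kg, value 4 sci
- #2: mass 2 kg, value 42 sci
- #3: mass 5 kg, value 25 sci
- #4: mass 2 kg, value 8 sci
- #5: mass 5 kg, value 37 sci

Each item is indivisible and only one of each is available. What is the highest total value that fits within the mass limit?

50 sci

This is a 0/1 knapsack; check combinations near the capacity.
- #2+#4: mass 2+2=4, value 42+8=50
- #1+#2: mass 2+2=4, value 4+42=46
- #2: mass 2, value 42
- #5: mass 5, value 37
- #3: mass 5, value 25
Best: 50 sci.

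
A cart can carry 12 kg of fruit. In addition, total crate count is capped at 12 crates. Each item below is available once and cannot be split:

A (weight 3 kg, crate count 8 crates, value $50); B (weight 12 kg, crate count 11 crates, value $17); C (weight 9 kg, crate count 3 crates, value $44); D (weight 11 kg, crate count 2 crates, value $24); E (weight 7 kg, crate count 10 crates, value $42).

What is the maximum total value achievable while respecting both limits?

Feasible sets respecting both limits:
- A+C: weight 12, crate count 11, value 94
- A: weight 3, crate count 8, value 50
- C: weight 9, crate count 3, value 44
- E: weight 7, crate count 10, value 42
Best: $94.

$94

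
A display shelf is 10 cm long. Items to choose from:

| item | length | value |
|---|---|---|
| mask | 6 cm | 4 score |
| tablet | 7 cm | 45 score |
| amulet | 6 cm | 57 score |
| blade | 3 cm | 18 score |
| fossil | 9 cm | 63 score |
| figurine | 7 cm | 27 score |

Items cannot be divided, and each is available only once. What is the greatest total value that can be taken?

Check high-value combinations within 10 cm:
- amulet+blade: length 6+3=9, value 57+18=75
- fossil: length 9, value 63
- tablet+blade: length 7+3=10, value 45+18=63
- amulet: length 6, value 57
- tablet: length 7, value 45
Best: 75 score.

75 score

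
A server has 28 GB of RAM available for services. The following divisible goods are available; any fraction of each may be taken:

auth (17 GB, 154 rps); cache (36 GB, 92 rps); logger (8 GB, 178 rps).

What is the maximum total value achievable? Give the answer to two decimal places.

Take in order of value per unit:
- logger (178/8 per unit): all 8 → value 178, running total 178.00
- auth (154/17 per unit): all 17 → value 154, running total 332.00
- cache (92/36 per unit): 3 of 36 → value 3×92/36 = 7.6667, running total 339.67
Total 339.67.

339.67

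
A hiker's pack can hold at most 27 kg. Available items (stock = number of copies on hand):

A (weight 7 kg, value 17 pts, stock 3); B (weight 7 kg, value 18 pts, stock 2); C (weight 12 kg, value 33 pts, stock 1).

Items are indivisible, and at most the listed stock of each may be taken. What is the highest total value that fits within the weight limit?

Best selections within weight 27 and stock limits:
- 2×B + 1×C: weight 26, value 69
- 1×A + 1×B + 1×C: weight 26, value 68
- 2×A + 1×C: weight 26, value 67
- 1×A + 2×B: weight 21, value 53
Best: 69 pts.

69 pts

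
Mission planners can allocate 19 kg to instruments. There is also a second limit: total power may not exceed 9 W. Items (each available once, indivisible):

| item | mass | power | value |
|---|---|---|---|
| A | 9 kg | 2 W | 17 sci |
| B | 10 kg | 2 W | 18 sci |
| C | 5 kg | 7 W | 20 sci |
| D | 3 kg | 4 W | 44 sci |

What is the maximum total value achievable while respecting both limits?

Feasible sets respecting both limits:
- B+D: mass 13, power 6, value 62
- A+D: mass 12, power 6, value 61
- D: mass 3, power 4, value 44
- B+C: mass 15, power 9, value 38
Best: 62 sci.

62 sci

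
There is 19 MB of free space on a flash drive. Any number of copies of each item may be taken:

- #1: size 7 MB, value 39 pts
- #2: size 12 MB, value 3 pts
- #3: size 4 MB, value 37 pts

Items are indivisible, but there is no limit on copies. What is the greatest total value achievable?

150 pts

Best value-per-unit is #3 at 37/4; filling with it alone gives 4×37 = 148.
Optimal mix: 1×#1 + 3×#3 → size 19, value 150.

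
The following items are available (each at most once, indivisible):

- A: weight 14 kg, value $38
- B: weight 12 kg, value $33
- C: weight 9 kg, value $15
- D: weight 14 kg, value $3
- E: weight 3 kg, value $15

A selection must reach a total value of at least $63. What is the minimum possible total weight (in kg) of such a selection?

Subsets with value ≥ 63, sorted by total weight:
- B+C+E: weight 24, value 63
- A+B: weight 26, value 71
Minimum weight: 24 kg.

24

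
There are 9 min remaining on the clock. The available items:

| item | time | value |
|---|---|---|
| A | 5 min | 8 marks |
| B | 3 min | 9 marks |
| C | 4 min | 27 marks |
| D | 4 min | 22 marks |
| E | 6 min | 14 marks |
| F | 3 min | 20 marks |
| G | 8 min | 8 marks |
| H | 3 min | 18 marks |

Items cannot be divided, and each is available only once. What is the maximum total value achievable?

Check high-value combinations within 9 min:
- C+D: time 4+4=8, value 27+22=49
- C+F: time 4+3=7, value 27+20=47
- B+F+H: time 3+3+3=9, value 9+20+18=47
- C+H: time 4+3=7, value 27+18=45
Best: 49 marks.

49 marks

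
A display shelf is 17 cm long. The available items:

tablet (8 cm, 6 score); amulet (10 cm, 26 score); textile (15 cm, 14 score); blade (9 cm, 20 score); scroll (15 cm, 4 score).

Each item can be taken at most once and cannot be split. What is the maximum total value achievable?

26 score

Check high-value combinations within 17 cm:
- amulet: length 10, value 26
- tablet+blade: length 8+9=17, value 6+20=26
- blade: length 9, value 20
- textile: length 15, value 14
- tablet: length 8, value 6
Best: 26 score.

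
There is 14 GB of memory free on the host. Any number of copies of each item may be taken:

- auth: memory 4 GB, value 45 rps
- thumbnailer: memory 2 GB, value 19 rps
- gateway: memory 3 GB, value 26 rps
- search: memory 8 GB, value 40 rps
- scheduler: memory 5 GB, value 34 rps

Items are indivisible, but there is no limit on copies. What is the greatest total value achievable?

Best value-per-unit is auth at 45/4; filling with it alone gives 3×45 = 135.
Optimal mix: 3×auth + 1×thumbnailer → memory 14, value 154.

154 rps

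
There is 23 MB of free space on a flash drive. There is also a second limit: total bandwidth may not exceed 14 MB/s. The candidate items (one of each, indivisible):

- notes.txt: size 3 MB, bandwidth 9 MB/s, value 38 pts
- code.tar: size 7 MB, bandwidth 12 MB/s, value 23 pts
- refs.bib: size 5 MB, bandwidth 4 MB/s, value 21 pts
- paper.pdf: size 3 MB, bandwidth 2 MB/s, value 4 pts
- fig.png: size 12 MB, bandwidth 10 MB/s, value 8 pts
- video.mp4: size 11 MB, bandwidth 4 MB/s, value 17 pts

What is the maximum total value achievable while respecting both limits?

59 pts

Feasible sets respecting both limits:
- notes.txt+refs.bib: size 8, bandwidth 13, value 59
- notes.txt+video.mp4: size 14, bandwidth 13, value 55
- notes.txt+paper.pdf: size 6, bandwidth 11, value 42
Best: 59 pts.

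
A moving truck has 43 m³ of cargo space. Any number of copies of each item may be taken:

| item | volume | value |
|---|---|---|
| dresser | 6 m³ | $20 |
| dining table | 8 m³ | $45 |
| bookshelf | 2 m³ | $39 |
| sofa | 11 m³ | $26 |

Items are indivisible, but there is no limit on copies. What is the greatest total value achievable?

$819

Best value-per-unit is bookshelf at 39/2, and filling with it alone uses volume 21×2=42. No mix of the others beats 21×39 = 819.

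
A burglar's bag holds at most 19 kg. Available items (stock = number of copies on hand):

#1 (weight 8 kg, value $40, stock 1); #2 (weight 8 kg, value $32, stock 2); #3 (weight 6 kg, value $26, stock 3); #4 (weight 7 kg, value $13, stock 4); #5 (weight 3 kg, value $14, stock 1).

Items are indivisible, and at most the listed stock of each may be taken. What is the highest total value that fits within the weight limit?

Best selections within weight 19 and stock limits:
- 1×#1 + 1×#2 + 1×#5: weight 19, value 86
- 1×#1 + 1×#3 + 1×#5: weight 17, value 80
Best: $86.

$86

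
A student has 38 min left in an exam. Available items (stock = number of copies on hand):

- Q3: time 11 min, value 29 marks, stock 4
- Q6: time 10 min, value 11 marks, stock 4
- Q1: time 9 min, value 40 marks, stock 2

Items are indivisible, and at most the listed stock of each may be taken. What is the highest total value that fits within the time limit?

109 marks

Best selections within time 38 and stock limits:
- 1×Q3 + 2×Q1: time 29, value 109
- 2×Q6 + 2×Q1: time 38, value 102
- 2×Q3 + 1×Q1: time 31, value 98
Best: 109 marks.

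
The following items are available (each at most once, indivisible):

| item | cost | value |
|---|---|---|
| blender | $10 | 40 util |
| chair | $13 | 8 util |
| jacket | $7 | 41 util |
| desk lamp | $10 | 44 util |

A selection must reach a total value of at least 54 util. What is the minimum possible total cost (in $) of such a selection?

Subsets with value ≥ 54, sorted by total cost:
- jacket+desk lamp: cost 17, value 85
- blender+jacket: cost 17, value 81
Minimum cost: 17 $.

17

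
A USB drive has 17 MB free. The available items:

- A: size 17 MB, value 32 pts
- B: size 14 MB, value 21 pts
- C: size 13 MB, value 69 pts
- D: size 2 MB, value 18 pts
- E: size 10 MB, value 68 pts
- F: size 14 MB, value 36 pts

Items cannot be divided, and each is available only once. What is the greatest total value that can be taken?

87 pts

Check high-value combinations within 17 MB:
- C+D: size 13+2=15, value 69+18=87
- D+E: size 2+10=12, value 18+68=86
- C: size 13, value 69
Best: 87 pts.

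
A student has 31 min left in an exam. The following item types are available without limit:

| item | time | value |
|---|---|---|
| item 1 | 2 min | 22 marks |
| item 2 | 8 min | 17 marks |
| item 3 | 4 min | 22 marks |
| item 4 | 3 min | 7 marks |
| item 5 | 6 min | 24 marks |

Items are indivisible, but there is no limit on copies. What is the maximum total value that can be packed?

330 marks

Best value-per-unit is item 1 at 22/2, and filling with it alone uses time 15×2=30. No mix of the others beats 15×22 = 330.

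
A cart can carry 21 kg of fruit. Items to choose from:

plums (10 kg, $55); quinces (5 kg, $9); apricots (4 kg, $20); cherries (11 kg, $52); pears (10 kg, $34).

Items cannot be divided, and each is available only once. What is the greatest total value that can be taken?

Check high-value combinations within 21 kg:
- plums+cherries: weight 10+11=21, value 55+52=107
- plums+pears: weight 10+10=20, value 55+34=89
- cherries+pears: weight 11+10=21, value 52+34=86
Best: $107.

$107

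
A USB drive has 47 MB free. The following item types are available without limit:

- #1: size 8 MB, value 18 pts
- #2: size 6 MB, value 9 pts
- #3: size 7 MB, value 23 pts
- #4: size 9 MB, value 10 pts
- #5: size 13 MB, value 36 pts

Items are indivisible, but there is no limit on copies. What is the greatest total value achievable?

Best value-per-unit is #3 at 23/7; filling with it alone gives 6×23 = 138.
Optimal mix: 3×#3 + 2×#5 → size 47, value 141.

141 pts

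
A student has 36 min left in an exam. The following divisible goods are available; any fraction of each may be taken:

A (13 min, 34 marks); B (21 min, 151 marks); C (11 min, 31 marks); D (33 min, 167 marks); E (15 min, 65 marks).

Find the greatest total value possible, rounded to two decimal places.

226.91

Take in order of value per unit:
- B (151/21 per unit): all 21 → value 151, running total 151.00
- D (167/33 per unit): 15 of 33 → value 15×167/33 = 75.9091, running total 226.91
Total 226.91.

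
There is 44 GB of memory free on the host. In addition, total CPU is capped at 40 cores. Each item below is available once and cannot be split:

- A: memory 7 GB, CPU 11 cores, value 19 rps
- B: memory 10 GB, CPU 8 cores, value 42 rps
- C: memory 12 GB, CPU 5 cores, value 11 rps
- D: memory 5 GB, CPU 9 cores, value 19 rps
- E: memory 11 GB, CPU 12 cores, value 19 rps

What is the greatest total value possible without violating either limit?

99 rps

Feasible sets respecting both limits:
- A+B+D+E: memory 33, CPU 40, value 99
- A+B+C+D: memory 34, CPU 33, value 91
- A+B+C+E: memory 40, CPU 36, value 91
Best: 99 rps.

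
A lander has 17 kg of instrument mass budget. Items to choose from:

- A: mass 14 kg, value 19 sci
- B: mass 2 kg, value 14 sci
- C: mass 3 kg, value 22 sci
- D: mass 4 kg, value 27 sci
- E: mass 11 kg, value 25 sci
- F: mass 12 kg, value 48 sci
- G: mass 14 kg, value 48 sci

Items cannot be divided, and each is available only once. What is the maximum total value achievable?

84 sci

Check high-value combinations within 17 kg:
- B+C+F: mass 2+3+12=17, value 14+22+48=84
- D+F: mass 4+12=16, value 27+48=75
- C+F: mass 3+12=15, value 22+48=70
Best: 84 sci.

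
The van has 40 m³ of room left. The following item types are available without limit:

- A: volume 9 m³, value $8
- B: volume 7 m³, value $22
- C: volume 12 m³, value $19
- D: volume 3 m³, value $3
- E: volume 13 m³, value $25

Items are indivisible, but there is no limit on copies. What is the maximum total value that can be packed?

$113

Best value-per-unit is B at 22/7; filling with it alone gives 5×22 = 110.
Optimal mix: 5×B + 1×D → volume 38, value 113.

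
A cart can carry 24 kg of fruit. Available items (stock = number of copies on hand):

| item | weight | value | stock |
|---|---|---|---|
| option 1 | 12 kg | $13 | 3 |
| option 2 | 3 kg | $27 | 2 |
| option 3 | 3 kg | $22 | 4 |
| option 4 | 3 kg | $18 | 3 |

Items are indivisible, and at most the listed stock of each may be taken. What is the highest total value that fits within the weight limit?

$178

Top feasible selections:
- 2×option 2 + 4×option 3 + 2×option 4: weight 24, value 178
- 2×option 2 + 3×option 3 + 3×option 4: weight 24, value 174
- 1×option 2 + 4×option 3 + 3×option 4: weight 24, value 169
- 2×option 2 + 4×option 3 + 1×option 4: weight 21, value 160
Best: $178.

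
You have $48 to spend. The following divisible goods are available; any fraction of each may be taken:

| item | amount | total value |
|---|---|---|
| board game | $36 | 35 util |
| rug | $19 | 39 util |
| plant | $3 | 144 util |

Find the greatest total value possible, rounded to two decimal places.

Take in order of value per unit:
- plant (144/3 per unit): all 3 → value 144, running total 144.00
- rug (39/19 per unit): all 19 → value 39, running total 183.00
- board game (35/36 per unit): 26 of 36 → value 26×35/36 = 25.2778, running total 208.28
Total 208.28.

208.28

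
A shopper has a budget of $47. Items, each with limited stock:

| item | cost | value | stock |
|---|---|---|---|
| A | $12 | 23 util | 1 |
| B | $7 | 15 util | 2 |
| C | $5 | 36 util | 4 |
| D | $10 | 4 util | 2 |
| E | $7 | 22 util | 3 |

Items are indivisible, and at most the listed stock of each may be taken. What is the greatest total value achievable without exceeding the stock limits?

Top feasible selections:
- 1×A + 4×C + 2×E: cost 46, value 211
- 4×C + 3×E: cost 41, value 210
- 1×A + 1×B + 4×C + 1×E: cost 46, value 204
- 1×B + 4×C + 2×E: cost 41, value 203
Best: 211 util.

211 util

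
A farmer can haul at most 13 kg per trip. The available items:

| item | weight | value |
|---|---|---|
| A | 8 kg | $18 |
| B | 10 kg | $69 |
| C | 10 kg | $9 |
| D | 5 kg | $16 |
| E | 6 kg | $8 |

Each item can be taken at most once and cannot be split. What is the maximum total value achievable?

$69

Check high-value combinations within 13 kg:
- B: weight 10, value 69
- A+D: weight 8+5=13, value 18+16=34
- D+E: weight 5+6=11, value 16+8=24
- A: weight 8, value 18
Best: $69.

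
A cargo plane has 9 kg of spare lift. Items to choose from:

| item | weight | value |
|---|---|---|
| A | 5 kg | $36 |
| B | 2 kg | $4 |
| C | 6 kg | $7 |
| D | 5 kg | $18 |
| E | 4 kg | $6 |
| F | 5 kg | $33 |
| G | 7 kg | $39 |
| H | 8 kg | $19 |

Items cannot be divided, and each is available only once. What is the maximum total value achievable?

$43

Check high-value combinations within 9 kg:
- B+G: weight 2+7=9, value 4+39=43
- A+E: weight 5+4=9, value 36+6=42
- A+B: weight 5+2=7, value 36+4=40
Best: $43.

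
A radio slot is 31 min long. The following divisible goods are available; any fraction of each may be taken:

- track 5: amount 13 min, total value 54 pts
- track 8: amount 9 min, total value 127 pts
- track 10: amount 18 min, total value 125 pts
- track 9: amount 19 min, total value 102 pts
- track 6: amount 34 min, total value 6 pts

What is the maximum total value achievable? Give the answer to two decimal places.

Take in order of value per unit:
- track 8 (127/9 per unit): all 9 → value 127, running total 127.00
- track 10 (125/18 per unit): all 18 → value 125, running total 252.00
- track 9 (102/19 per unit): 4 of 19 → value 4×102/19 = 21.4737, running total 273.47
Total 273.47.

273.47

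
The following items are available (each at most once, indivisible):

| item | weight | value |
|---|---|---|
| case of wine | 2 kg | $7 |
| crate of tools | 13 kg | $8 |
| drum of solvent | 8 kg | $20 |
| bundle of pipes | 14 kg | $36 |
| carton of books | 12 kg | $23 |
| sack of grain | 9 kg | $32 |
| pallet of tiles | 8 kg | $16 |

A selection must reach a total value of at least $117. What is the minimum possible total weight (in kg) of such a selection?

Subsets with value ≥ 117, sorted by total weight:
- case of wine+drum of solvent+bundle of pipes+carton of books+sack of grain: weight 45, value 118
- drum of solvent+bundle of pipes+carton of books+sack of grain+pallet of tiles: weight 51, value 127
- case of wine+drum of solvent+bundle of pipes+carton of books+sack of grain+pallet of tiles: weight 53, value 134
- case of wine+crate of tools+drum of solvent+bundle of pipes+sack of grain+pallet of tiles: weight 54, value 119
Minimum weight: 45 kg.

45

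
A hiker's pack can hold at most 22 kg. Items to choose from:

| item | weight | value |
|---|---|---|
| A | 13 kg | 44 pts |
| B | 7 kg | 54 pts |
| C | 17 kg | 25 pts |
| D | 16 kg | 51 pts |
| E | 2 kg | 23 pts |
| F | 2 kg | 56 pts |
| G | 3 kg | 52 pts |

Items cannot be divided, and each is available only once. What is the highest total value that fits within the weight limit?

185 pts

Check high-value combinations within 22 kg:
- B+E+F+G: weight 7+2+2+3=14, value 54+23+56+52=185
- A+E+F+G: weight 13+2+2+3=20, value 44+23+56+52=175
- B+F+G: weight 7+2+3=12, value 54+56+52=162
- D+F+G: weight 16+2+3=21, value 51+56+52=159
- A+B+F: weight 13+7+2=22, value 44+54+56=154
Best: 185 pts.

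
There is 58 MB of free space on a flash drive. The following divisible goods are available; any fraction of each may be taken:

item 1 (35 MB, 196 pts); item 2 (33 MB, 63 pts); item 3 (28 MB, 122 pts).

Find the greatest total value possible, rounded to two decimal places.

296.21

Take in order of value per unit:
- item 1 (196/35 per unit): all 35 → value 196, running total 196.00
- item 3 (122/28 per unit): 23 of 28 → value 23×122/28 = 100.2143, running total 296.21
Total 296.21.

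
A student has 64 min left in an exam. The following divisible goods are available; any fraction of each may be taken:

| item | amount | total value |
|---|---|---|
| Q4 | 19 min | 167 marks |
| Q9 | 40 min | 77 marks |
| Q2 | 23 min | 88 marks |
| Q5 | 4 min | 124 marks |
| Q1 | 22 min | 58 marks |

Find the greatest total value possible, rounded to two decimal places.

Take in order of value per unit:
- Q5 (124/4 per unit): all 4 → value 124, running total 124.00
- Q4 (167/19 per unit): all 19 → value 167, running total 291.00
- Q2 (88/23 per unit): all 23 → value 88, running total 379.00
- Q1 (58/22 per unit): 18 of 22 → value 18×58/22 = 47.4545, running total 426.45
Total 426.45.

426.45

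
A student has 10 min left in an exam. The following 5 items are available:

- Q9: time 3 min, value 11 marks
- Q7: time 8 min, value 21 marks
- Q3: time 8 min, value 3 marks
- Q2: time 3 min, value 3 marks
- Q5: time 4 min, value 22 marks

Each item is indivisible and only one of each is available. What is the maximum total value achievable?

36 marks

This is a 0/1 knapsack; check combinations near the capacity.
- Q9+Q2+Q5: time 3+3+4=10, value 11+3+22=36
- Q9+Q5: time 3+4=7, value 11+22=33
- Q2+Q5: time 3+4=7, value 3+22=25
- Q5: time 4, value 22
- Q7: time 8, value 21
Best: 36 marks.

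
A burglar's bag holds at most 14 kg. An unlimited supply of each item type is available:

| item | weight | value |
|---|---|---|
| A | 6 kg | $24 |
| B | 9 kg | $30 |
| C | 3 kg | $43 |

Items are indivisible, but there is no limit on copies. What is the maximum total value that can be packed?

Best value-per-unit is C at 43/3, and filling with it alone uses weight 4×3=12. No mix of the others beats 4×43 = 172.

$172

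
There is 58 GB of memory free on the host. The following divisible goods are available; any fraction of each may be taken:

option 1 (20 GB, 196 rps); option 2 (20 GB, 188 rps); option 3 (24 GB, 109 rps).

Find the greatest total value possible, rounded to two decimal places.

Take in order of value per unit:
- option 1 (196/20 per unit): all 20 → value 196, running total 196.00
- option 2 (188/20 per unit): all 20 → value 188, running total 384.00
- option 3 (109/24 per unit): 18 of 24 → value 18×109/24 = 81.7500, running total 465.75
Total 465.75.

465.75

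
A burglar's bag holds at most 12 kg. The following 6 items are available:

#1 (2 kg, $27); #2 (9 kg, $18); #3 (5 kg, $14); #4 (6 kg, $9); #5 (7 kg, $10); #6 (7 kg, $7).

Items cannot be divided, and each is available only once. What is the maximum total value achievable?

Check high-value combinations within 12 kg:
- #1+#2: weight 2+9=11, value 27+18=45
- #1+#3: weight 2+5=7, value 27+14=41
- #1+#5: weight 2+7=9, value 27+10=37
- #1+#4: weight 2+6=8, value 27+9=36
- #1+#6: weight 2+7=9, value 27+7=34
Best: $45.

$45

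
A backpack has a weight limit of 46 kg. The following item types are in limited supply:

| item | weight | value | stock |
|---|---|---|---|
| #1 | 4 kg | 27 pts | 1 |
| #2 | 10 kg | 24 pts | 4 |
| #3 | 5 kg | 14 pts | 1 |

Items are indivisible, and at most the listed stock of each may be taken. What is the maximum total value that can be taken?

123 pts

Best selections within weight 46 and stock limits:
- 1×#1 + 4×#2: weight 44, value 123
- 1×#1 + 3×#2 + 1×#3: weight 39, value 113
Best: 123 pts.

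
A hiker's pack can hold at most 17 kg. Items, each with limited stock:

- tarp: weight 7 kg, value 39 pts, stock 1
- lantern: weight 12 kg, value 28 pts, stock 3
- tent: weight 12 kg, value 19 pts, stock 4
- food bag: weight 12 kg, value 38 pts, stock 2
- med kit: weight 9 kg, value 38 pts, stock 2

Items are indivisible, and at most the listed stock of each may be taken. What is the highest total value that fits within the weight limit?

Top feasible selections:
- 1×tarp + 1×med kit: weight 16, value 77
- 1×tarp: weight 7, value 39
- 1×med kit: weight 9, value 38
Best: 77 pts.

77 pts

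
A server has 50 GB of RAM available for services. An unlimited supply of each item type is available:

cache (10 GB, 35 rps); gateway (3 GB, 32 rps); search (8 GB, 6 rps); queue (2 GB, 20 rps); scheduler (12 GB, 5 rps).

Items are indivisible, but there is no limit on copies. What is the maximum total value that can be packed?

532 rps

Best value-per-unit is gateway at 32/3; filling with it alone gives 16×32 = 512.
Optimal mix: 16×gateway + 1×queue → memory 50, value 532.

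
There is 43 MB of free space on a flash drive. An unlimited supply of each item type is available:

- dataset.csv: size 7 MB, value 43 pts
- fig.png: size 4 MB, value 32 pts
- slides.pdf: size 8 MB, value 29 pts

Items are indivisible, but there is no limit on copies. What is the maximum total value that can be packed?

331 pts

Best value-per-unit is fig.png at 32/4; filling with it alone gives 10×32 = 320.
Optimal mix: 1×dataset.csv + 9×fig.png → size 43, value 331.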